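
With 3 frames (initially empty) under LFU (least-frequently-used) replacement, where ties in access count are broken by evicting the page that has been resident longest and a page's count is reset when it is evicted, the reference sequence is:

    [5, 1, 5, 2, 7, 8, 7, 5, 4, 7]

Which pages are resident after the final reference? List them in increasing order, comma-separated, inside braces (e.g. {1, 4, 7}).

5 -> fault, frames [5]
1 -> fault, frames [5, 1]
5 -> hit
2 -> fault, frames [5, 1, 2]
7 -> fault, evict 1, frames [5, 2, 7]
8 -> fault, evict 2, frames [5, 7, 8]
7 -> hit
5 -> hit
4 -> fault, evict 8, frames [5, 7, 4]
7 -> hit

{4, 5, 7}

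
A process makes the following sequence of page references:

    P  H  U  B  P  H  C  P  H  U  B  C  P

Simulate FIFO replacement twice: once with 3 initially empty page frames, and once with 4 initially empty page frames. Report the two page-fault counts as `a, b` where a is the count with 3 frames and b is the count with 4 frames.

10, 11

3 frames: F F F F F F F . . F F . F → 10 faults.
4 frames: F F F F . . F F F F F F F → 11 faults.
11 > 10: adding a frame increased faults — Belady's anomaly.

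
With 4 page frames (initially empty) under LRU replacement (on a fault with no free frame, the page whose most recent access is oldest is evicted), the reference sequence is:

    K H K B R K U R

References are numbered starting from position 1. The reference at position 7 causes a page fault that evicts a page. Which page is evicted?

pos 1: K -> fault, frames {K}
pos 2: H -> fault, frames {K,H}
pos 3: K -> hit
pos 4: B -> fault, frames {H,K,B}
pos 5: R -> fault, frames {H,K,B,R}
pos 6: K -> hit
pos 7: U -> fault, evict H, frames {B,R,K,U}
At position 7, page H is evicted.

H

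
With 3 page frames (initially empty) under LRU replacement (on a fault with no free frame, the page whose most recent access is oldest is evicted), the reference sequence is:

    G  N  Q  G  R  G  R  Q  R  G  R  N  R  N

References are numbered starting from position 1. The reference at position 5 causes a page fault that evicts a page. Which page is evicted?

N

pos 1: G: miss, frames {G}
pos 2: N: miss, frames {G,N}
pos 3: Q: miss, frames {G,N,Q}
pos 4: G: hit
pos 5: R: miss, evict N, frames {Q,G,R}
At position 5, page N is evicted.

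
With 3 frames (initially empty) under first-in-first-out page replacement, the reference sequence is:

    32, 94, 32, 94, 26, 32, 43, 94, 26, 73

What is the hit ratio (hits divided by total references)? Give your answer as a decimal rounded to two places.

32: miss, frames (32)
94: miss, frames (32 94)
32: hit
94: hit
26: miss, frames (32 94 26)
32: hit
43: miss, evict 32, frames (94 26 43)
94: hit
26: hit
73: miss, evict 94, frames (26 43 73)
Hits: 5 of 10 references → 5/10 = 0.5000.

0.50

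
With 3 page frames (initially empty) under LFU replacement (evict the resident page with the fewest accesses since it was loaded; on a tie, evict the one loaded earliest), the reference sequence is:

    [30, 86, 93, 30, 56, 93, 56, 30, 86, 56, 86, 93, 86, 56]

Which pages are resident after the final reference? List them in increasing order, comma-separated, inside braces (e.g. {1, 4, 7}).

30 -> miss, frames (30)
86 -> miss, frames (30 86)
93 -> miss, frames (30 86 93)
30 -> hit
56 -> miss, evict 86, frames (30 93 56)
93 -> hit
56 -> hit
30 -> hit
86 -> miss, evict 93, frames (30 56 86)
56 -> hit
86 -> hit
93 -> miss, evict 86, frames (30 56 93)
86 -> miss, evict 93, frames (30 56 86)
56 -> hit

{30, 56, 86}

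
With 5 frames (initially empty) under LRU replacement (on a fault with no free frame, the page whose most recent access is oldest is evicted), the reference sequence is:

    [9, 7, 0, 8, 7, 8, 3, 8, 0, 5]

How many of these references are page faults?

9 -> fault, frames (9)
7 -> fault, frames (9 7)
0 -> fault, frames (9 7 0)
8 -> fault, frames (9 7 0 8)
7 -> hit
8 -> hit
3 -> fault, frames (9 0 7 8 3)
8 -> hit
0 -> hit
5 -> fault, evict 9, frames (7 3 8 0 5)
Page faults: 6.

6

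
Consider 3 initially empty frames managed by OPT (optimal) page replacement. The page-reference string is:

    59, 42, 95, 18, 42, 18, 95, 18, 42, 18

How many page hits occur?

59 → miss, frames [59]
42 → miss, frames [59, 42]
95 → miss, frames [59, 42, 95]
18 → miss, evict 59, frames [42, 95, 18]
42 → hit
18 → hit
95 → hit
18 → hit
42 → hit
18 → hit
Hits: 6.

6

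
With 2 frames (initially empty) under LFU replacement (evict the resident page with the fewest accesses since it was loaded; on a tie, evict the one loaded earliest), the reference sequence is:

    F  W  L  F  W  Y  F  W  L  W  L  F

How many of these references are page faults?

F -> fault, frames [F]
W -> fault, frames [F, W]
L -> fault, evict F, frames [W, L]
F -> fault, evict W, frames [L, F]
W -> fault, evict L, frames [F, W]
Y -> fault, evict F, frames [W, Y]
F -> fault, evict W, frames [Y, F]
W -> fault, evict Y, frames [F, W]
L -> fault, evict F, frames [W, L]
W -> hit
L -> hit
F -> fault, evict W, frames [L, F]
Page faults: 10.

10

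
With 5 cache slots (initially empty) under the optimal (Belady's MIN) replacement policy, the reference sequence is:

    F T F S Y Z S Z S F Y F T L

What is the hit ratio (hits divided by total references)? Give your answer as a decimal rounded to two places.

F: fault, frames (F)
T: fault, frames (F T)
F: hit
S: fault, frames (F T S)
Y: fault, frames (F T S Y)
Z: fault, frames (F T S Y Z)
S: hit
Z: hit
S: hit
F: hit
Y: hit
F: hit
T: hit
L: fault, evict Z, frames (F T S Y L)
Hits: 8 of 14 references → 8/14 = 0.5714.

0.57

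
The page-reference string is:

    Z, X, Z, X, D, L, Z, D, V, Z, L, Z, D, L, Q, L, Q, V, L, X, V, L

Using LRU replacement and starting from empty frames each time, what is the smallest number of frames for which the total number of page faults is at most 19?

f=1: 22 faults
f=2: 17 faults
f=3: 11 faults
f=4: 8 faults
f=5: 7 faults
f=6: 6 faults
Smallest f with faults ≤ 19 is 2.

2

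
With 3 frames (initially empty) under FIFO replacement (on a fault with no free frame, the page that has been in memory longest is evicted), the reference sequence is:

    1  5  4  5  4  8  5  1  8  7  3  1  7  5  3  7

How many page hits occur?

8

1: fault, frames [1]
5: fault, frames [1, 5]
4: fault, frames [1, 5, 4]
5: hit
4: hit
8: fault, evict 1, frames [5, 4, 8]
5: hit
1: fault, evict 5, frames [4, 8, 1]
8: hit
7: fault, evict 4, frames [8, 1, 7]
3: fault, evict 8, frames [1, 7, 3]
1: hit
7: hit
5: fault, evict 1, frames [7, 3, 5]
3: hit
7: hit
Hits: 8.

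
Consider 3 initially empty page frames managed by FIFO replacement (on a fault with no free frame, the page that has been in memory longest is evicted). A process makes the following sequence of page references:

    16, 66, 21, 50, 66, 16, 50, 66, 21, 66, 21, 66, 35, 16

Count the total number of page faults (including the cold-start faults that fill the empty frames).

9

16 -> miss, frames (16)
66 -> miss, frames (16 66)
21 -> miss, frames (16 66 21)
50 -> miss, evict 16, frames (66 21 50)
66 -> hit
16 -> miss, evict 66, frames (21 50 16)
50 -> hit
66 -> miss, evict 21, frames (50 16 66)
21 -> miss, evict 50, frames (16 66 21)
66 -> hit
21 -> hit
66 -> hit
35 -> miss, evict 16, frames (66 21 35)
16 -> miss, evict 66, frames (21 35 16)
Page faults: 9.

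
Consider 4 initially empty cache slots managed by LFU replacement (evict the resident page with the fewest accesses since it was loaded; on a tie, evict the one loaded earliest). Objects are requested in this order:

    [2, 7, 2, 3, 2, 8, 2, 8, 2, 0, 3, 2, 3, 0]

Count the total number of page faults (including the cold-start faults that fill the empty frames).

2 -> fault, frames (2)
7 -> fault, frames (2 7)
2 -> hit
3 -> fault, frames (2 7 3)
2 -> hit
8 -> fault, frames (2 7 3 8)
2 -> hit
8 -> hit
2 -> hit
0 -> fault, evict 7, frames (2 3 8 0)
3 -> hit
2 -> hit
3 -> hit
0 -> hit
Page faults: 5.

5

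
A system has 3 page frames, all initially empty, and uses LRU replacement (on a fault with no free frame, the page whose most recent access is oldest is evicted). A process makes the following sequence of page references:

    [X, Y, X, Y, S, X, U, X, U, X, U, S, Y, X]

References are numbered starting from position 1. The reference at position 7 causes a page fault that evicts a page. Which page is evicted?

Y

pos 1: X -> miss, frames (X)
pos 2: Y -> miss, frames (X Y)
pos 3: X -> hit
pos 4: Y -> hit
pos 5: S -> miss, frames (X Y S)
pos 6: X -> hit
pos 7: U -> miss, evict Y, frames (S X U)
At position 7, page Y is evicted.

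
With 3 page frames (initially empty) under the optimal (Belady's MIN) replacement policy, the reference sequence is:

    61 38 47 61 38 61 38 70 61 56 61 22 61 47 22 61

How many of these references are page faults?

6

61 -> fault, frames {61}
38 -> fault, frames {61,38}
47 -> fault, frames {61,38,47}
61 -> hit
38 -> hit
61 -> hit
38 -> hit
70 -> fault, evict 38, frames {61,47,70}
61 -> hit
56 -> fault, evict 70, frames {61,47,56}
61 -> hit
22 -> fault, evict 56, frames {61,47,22}
61 -> hit
47 -> hit
22 -> hit
61 -> hit
Page faults: 6.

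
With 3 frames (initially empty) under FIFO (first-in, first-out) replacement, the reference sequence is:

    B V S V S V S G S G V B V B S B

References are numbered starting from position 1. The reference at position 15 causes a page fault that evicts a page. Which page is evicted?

pos 1: B → fault, frames {B}
pos 2: V → fault, frames {B,V}
pos 3: S → fault, frames {B,V,S}
pos 4: V → hit
pos 5: S → hit
pos 6: V → hit
pos 7: S → hit
pos 8: G → fault, evict B, frames {V,S,G}
pos 9: S → hit
pos 10: G → hit
pos 11: V → hit
pos 12: B → fault, evict V, frames {S,G,B}
pos 13: V → fault, evict S, frames {G,B,V}
pos 14: B → hit
pos 15: S → fault, evict G, frames {B,V,S}
At position 15, page G is evicted.

G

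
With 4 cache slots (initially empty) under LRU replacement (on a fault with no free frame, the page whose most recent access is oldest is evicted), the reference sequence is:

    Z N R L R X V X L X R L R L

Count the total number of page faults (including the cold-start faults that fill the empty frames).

Z → fault, frames (Z)
N → fault, frames (Z N)
R → fault, frames (Z N R)
L → fault, frames (Z N R L)
R → hit
X → fault, evict Z, frames (N L R X)
V → fault, evict N, frames (L R X V)
X → hit
L → hit
X → hit
R → hit
L → hit
R → hit
L → hit
Page faults: 6.

6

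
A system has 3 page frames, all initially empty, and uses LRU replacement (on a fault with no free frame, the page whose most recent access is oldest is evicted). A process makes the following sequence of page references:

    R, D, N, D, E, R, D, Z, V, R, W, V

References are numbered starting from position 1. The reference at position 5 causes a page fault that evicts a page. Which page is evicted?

R

pos 1: R → fault, frames {R}
pos 2: D → fault, frames {R,D}
pos 3: N → fault, frames {R,D,N}
pos 4: D → hit
pos 5: E → fault, evict R, frames {N,D,E}
At position 5, page R is evicted.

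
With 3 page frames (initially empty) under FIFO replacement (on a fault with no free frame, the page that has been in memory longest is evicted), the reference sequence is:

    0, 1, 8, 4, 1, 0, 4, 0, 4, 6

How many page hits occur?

4

0: fault, frames (0)
1: fault, frames (0 1)
8: fault, frames (0 1 8)
4: fault, evict 0, frames (1 8 4)
1: hit
0: fault, evict 1, frames (8 4 0)
4: hit
0: hit
4: hit
6: fault, evict 8, frames (4 0 6)
Hits: 4.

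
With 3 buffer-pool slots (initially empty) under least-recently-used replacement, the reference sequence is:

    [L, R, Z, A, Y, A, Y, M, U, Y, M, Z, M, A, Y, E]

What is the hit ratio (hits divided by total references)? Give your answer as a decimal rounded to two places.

L: miss, frames (L)
R: miss, frames (L R)
Z: miss, frames (L R Z)
A: miss, evict L, frames (R Z A)
Y: miss, evict R, frames (Z A Y)
A: hit
Y: hit
M: miss, evict Z, frames (A Y M)
U: miss, evict A, frames (Y M U)
Y: hit
M: hit
Z: miss, evict U, frames (Y M Z)
M: hit
A: miss, evict Y, frames (Z M A)
Y: miss, evict Z, frames (M A Y)
E: miss, evict M, frames (A Y E)
Hits: 5 of 16 references → 5/16 = 0.3125.

0.31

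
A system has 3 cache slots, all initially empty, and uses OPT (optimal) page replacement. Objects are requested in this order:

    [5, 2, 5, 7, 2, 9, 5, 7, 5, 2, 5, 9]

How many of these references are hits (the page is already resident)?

5: fault, frames [5]
2: fault, frames [5, 2]
5: hit
7: fault, frames [5, 2, 7]
2: hit
9: fault, evict 2, frames [5, 7, 9]
5: hit
7: hit
5: hit
2: fault, evict 7, frames [5, 9, 2]
5: hit
9: hit
Hits: 7.

7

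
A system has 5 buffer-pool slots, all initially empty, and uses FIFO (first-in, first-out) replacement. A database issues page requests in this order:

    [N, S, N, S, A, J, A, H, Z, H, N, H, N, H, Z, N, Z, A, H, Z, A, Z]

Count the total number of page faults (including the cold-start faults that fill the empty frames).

7

N → fault, frames {N}
S → fault, frames {N,S}
N → hit
S → hit
A → fault, frames {N,S,A}
J → fault, frames {N,S,A,J}
A → hit
H → fault, frames {N,S,A,J,H}
Z → fault, evict N, frames {S,A,J,H,Z}
H → hit
N → fault, evict S, frames {A,J,H,Z,N}
H → hit
N → hit
H → hit
Z → hit
N → hit
Z → hit
A → hit
H → hit
Z → hit
A → hit
Z → hit
Page faults: 7.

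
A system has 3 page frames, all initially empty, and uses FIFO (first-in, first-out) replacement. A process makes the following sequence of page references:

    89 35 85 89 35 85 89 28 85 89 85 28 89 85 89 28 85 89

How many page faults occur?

5

89 → miss, frames (89)
35 → miss, frames (89 35)
85 → miss, frames (89 35 85)
89 → hit
35 → hit
85 → hit
89 → hit
28 → miss, evict 89, frames (35 85 28)
85 → hit
89 → miss, evict 35, frames (85 28 89)
85 → hit
28 → hit
89 → hit
85 → hit
89 → hit
28 → hit
85 → hit
89 → hit
Page faults: 5.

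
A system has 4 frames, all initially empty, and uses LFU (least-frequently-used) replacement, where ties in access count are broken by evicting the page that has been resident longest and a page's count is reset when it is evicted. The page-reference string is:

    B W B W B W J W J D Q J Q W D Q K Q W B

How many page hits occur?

B: fault, frames [B]
W: fault, frames [B, W]
B: hit
W: hit
B: hit
W: hit
J: fault, frames [B, W, J]
W: hit
J: hit
D: fault, frames [B, W, J, D]
Q: fault, evict D, frames [B, W, J, Q]
J: hit
Q: hit
W: hit
D: fault, evict Q, frames [B, W, J, D]
Q: fault, evict D, frames [B, W, J, Q]
K: fault, evict Q, frames [B, W, J, K]
Q: fault, evict K, frames [B, W, J, Q]
W: hit
B: hit
Hits: 11.

11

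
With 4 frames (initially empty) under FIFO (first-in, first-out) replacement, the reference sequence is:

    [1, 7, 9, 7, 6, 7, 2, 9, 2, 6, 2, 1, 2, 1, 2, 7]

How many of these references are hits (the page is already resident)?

1 -> miss, frames (1)
7 -> miss, frames (1 7)
9 -> miss, frames (1 7 9)
7 -> hit
6 -> miss, frames (1 7 9 6)
7 -> hit
2 -> miss, evict 1, frames (7 9 6 2)
9 -> hit
2 -> hit
6 -> hit
2 -> hit
1 -> miss, evict 7, frames (9 6 2 1)
2 -> hit
1 -> hit
2 -> hit
7 -> miss, evict 9, frames (6 2 1 7)
Hits: 9.

9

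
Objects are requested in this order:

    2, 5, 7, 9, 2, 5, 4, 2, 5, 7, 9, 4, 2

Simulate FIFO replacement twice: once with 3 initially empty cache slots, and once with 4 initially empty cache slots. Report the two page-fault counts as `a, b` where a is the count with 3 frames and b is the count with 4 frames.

10, 11

3 frames: F F F F F F F . . F F . F → 10 faults.
4 frames: F F F F . . F F F F F F F → 11 faults.
11 > 10: adding a frame increased faults — Belady's anomaly.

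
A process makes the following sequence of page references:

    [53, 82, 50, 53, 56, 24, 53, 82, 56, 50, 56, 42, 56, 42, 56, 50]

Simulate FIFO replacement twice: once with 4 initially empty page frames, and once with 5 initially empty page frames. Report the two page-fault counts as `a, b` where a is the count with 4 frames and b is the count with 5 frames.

4 frames: F F F . F F F F . F F F . . . . → 10 faults.
5 frames: F F F . F F . . . . . F . . . . → 6 faults.
6 < 10: adding a frame reduced faults, as is typical.

10, 6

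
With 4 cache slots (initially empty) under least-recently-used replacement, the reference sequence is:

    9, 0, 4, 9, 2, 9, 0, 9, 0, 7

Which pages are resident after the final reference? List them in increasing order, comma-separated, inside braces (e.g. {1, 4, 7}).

{0, 2, 7, 9}

9 → fault, frames [9]
0 → fault, frames [9, 0]
4 → fault, frames [9, 0, 4]
9 → hit
2 → fault, frames [0, 4, 9, 2]
9 → hit
0 → hit
9 → hit
0 → hit
7 → fault, evict 4, frames [2, 9, 0, 7]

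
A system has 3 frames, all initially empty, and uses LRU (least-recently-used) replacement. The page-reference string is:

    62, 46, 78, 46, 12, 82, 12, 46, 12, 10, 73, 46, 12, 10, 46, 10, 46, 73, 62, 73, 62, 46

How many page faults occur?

12

62 → fault, frames {62}
46 → fault, frames {62,46}
78 → fault, frames {62,46,78}
46 → hit
12 → fault, evict 62, frames {78,46,12}
82 → fault, evict 78, frames {46,12,82}
12 → hit
46 → hit
12 → hit
10 → fault, evict 82, frames {46,12,10}
73 → fault, evict 46, frames {12,10,73}
46 → fault, evict 12, frames {10,73,46}
12 → fault, evict 10, frames {73,46,12}
10 → fault, evict 73, frames {46,12,10}
46 → hit
10 → hit
46 → hit
73 → fault, evict 12, frames {10,46,73}
62 → fault, evict 10, frames {46,73,62}
73 → hit
62 → hit
46 → hit
Page faults: 12.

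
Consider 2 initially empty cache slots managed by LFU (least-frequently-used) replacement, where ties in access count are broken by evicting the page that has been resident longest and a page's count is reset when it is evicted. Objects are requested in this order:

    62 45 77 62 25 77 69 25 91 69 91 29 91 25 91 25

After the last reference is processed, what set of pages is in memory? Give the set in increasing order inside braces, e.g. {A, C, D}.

{25, 91}

62 → miss, frames (62)
45 → miss, frames (62 45)
77 → miss, evict 62, frames (45 77)
62 → miss, evict 45, frames (77 62)
25 → miss, evict 77, frames (62 25)
77 → miss, evict 62, frames (25 77)
69 → miss, evict 25, frames (77 69)
25 → miss, evict 77, frames (69 25)
91 → miss, evict 69, frames (25 91)
69 → miss, evict 25, frames (91 69)
91 → hit
29 → miss, evict 69, frames (91 29)
91 → hit
25 → miss, evict 29, frames (91 25)
91 → hit
25 → hit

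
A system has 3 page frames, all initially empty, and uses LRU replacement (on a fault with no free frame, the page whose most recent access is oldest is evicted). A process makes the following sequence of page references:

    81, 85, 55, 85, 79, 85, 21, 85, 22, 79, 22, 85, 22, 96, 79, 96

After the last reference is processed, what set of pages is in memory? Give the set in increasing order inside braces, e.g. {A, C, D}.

81 → fault, frames {81}
85 → fault, frames {81,85}
55 → fault, frames {81,85,55}
85 → hit
79 → fault, evict 81, frames {55,85,79}
85 → hit
21 → fault, evict 55, frames {79,85,21}
85 → hit
22 → fault, evict 79, frames {21,85,22}
79 → fault, evict 21, frames {85,22,79}
22 → hit
85 → hit
22 → hit
96 → fault, evict 79, frames {85,22,96}
79 → fault, evict 85, frames {22,96,79}
96 → hit

{22, 79, 96}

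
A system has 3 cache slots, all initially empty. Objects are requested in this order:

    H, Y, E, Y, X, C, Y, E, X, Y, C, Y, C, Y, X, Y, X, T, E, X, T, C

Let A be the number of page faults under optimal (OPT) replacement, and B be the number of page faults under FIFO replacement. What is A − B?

-5

Under OPT: F F F . F F . . F . . . . . . . . F F . . F → 9 faults.
Under FIFO: F F F . F F F F F . F F . . . . . F F F . F → 14 faults.
A − B = 9 − 14 = -5.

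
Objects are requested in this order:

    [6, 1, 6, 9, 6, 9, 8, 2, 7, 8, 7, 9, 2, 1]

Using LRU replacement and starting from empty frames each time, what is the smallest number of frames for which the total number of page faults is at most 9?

f=1: 14 faults
f=2: 10 faults
f=3: 9 faults
f=4: 7 faults
f=5: 7 faults
f=6: 6 faults
Smallest f with faults ≤ 9 is 3.

3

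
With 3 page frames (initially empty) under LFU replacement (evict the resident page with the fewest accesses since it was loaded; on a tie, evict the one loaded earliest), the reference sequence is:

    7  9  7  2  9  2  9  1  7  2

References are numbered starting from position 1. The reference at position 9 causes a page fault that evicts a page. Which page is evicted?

pos 1: 7 → miss, frames (7)
pos 2: 9 → miss, frames (7 9)
pos 3: 7 → hit
pos 4: 2 → miss, frames (7 9 2)
pos 5: 9 → hit
pos 6: 2 → hit
pos 7: 9 → hit
pos 8: 1 → miss, evict 7, frames (9 2 1)
pos 9: 7 → miss, evict 1, frames (9 2 7)
At position 9, page 1 is evicted.

1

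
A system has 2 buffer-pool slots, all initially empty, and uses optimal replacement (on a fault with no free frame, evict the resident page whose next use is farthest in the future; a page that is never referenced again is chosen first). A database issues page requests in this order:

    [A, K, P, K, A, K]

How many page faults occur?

A -> fault, frames {A}
K -> fault, frames {A,K}
P -> fault, evict A, frames {K,P}
K -> hit
A -> fault, evict P, frames {K,A}
K -> hit
Page faults: 4.

4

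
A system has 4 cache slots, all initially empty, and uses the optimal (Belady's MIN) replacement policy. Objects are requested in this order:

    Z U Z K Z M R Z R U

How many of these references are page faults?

Z → fault, frames [Z]
U → fault, frames [Z, U]
Z → hit
K → fault, frames [Z, U, K]
Z → hit
M → fault, frames [Z, U, K, M]
R → fault, evict M, frames [Z, U, K, R]
Z → hit
R → hit
U → hit
Page faults: 5.

5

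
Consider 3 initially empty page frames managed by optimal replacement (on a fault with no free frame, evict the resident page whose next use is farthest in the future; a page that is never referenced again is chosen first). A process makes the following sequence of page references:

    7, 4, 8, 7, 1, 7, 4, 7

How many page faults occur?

4

7 -> fault, frames (7)
4 -> fault, frames (7 4)
8 -> fault, frames (7 4 8)
7 -> hit
1 -> fault, evict 8, frames (7 4 1)
7 -> hit
4 -> hit
7 -> hit
Page faults: 4.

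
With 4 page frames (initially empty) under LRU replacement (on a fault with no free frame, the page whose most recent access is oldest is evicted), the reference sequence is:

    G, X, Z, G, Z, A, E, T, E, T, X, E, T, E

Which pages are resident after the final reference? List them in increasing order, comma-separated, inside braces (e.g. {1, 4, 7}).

{A, E, T, X}

G -> miss, frames [G]
X -> miss, frames [G, X]
Z -> miss, frames [G, X, Z]
G -> hit
Z -> hit
A -> miss, frames [X, G, Z, A]
E -> miss, evict X, frames [G, Z, A, E]
T -> miss, evict G, frames [Z, A, E, T]
E -> hit
T -> hit
X -> miss, evict Z, frames [A, E, T, X]
E -> hit
T -> hit
E -> hit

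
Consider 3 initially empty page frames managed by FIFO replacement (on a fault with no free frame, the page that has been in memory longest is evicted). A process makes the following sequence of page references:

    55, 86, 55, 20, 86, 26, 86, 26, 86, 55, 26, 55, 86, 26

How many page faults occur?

6

55 → fault, frames {55}
86 → fault, frames {55,86}
55 → hit
20 → fault, frames {55,86,20}
86 → hit
26 → fault, evict 55, frames {86,20,26}
86 → hit
26 → hit
86 → hit
55 → fault, evict 86, frames {20,26,55}
26 → hit
55 → hit
86 → fault, evict 20, frames {26,55,86}
26 → hit
Page faults: 6.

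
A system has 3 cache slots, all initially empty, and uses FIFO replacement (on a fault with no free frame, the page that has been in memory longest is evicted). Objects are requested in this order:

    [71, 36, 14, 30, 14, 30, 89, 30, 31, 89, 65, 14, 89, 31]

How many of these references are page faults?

71 → miss, frames [71]
36 → miss, frames [71, 36]
14 → miss, frames [71, 36, 14]
30 → miss, evict 71, frames [36, 14, 30]
14 → hit
30 → hit
89 → miss, evict 36, frames [14, 30, 89]
30 → hit
31 → miss, evict 14, frames [30, 89, 31]
89 → hit
65 → miss, evict 30, frames [89, 31, 65]
14 → miss, evict 89, frames [31, 65, 14]
89 → miss, evict 31, frames [65, 14, 89]
31 → miss, evict 65, frames [14, 89, 31]
Page faults: 10.

10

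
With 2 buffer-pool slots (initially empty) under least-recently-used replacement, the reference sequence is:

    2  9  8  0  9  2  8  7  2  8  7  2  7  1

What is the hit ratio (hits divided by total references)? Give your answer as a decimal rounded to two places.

2 → miss, frames {2}
9 → miss, frames {2,9}
8 → miss, evict 2, frames {9,8}
0 → miss, evict 9, frames {8,0}
9 → miss, evict 8, frames {0,9}
2 → miss, evict 0, frames {9,2}
8 → miss, evict 9, frames {2,8}
7 → miss, evict 2, frames {8,7}
2 → miss, evict 8, frames {7,2}
8 → miss, evict 7, frames {2,8}
7 → miss, evict 2, frames {8,7}
2 → miss, evict 8, frames {7,2}
7 → hit
1 → miss, evict 2, frames {7,1}
Hits: 1 of 14 references → 1/14 = 0.0714.

0.07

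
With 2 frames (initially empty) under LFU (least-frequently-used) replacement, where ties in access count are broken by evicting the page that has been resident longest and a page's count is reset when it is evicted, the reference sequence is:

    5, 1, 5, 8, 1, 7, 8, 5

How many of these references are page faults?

5 -> miss, frames [5]
1 -> miss, frames [5, 1]
5 -> hit
8 -> miss, evict 1, frames [5, 8]
1 -> miss, evict 8, frames [5, 1]
7 -> miss, evict 1, frames [5, 7]
8 -> miss, evict 7, frames [5, 8]
5 -> hit
Page faults: 6.

6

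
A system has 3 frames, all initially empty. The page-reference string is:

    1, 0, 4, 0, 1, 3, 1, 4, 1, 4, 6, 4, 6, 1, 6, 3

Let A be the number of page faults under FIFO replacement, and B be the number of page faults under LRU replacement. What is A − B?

1

Under FIFO: F F F . . F F . . . F F . . . F → 8 faults.
Under LRU: F F F . . F . F . . F . . . . F → 7 faults.
A − B = 8 − 7 = 1.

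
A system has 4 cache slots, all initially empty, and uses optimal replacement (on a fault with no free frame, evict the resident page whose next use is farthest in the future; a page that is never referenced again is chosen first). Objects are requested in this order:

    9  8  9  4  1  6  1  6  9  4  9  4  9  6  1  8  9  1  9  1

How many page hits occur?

9 -> fault, frames [9]
8 -> fault, frames [9, 8]
9 -> hit
4 -> fault, frames [9, 8, 4]
1 -> fault, frames [9, 8, 4, 1]
6 -> fault, evict 8, frames [9, 4, 1, 6]
1 -> hit
6 -> hit
9 -> hit
4 -> hit
9 -> hit
4 -> hit
9 -> hit
6 -> hit
1 -> hit
8 -> fault, evict 6, frames [9, 4, 1, 8]
9 -> hit
1 -> hit
9 -> hit
1 -> hit
Hits: 14.

14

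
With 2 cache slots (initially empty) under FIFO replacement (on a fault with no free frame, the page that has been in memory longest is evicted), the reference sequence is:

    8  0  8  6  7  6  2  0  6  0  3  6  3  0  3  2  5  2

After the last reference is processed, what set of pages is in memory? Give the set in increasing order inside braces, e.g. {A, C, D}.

{2, 5}

8: fault, frames [8]
0: fault, frames [8, 0]
8: hit
6: fault, evict 8, frames [0, 6]
7: fault, evict 0, frames [6, 7]
6: hit
2: fault, evict 6, frames [7, 2]
0: fault, evict 7, frames [2, 0]
6: fault, evict 2, frames [0, 6]
0: hit
3: fault, evict 0, frames [6, 3]
6: hit
3: hit
0: fault, evict 6, frames [3, 0]
3: hit
2: fault, evict 3, frames [0, 2]
5: fault, evict 0, frames [2, 5]
2: hit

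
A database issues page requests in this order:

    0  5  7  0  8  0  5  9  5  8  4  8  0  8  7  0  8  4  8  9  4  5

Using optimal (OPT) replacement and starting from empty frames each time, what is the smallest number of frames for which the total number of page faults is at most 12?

f=1: 22 faults
f=2: 14 faults
f=3: 11 faults
f=4: 9 faults
f=5: 7 faults
f=6: 6 faults
Smallest f with faults ≤ 12 is 3.

3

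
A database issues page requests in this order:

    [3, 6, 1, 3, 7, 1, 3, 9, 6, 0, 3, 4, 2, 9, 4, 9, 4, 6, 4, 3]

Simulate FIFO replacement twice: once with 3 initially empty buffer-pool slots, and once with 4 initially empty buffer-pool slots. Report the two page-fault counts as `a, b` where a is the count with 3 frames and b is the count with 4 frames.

15, 12

3 frames: F F F . F . F F F F F F F F . . . F F F → 15 faults.
4 frames: F F F . F . . F . F F F F F . . . F . F → 12 faults.
12 < 15: adding a frame reduced faults, as is typical.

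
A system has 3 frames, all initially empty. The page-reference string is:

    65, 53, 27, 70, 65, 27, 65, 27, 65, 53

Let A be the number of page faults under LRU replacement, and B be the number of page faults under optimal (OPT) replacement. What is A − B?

Under LRU: F F F F F . . . . F → 6 faults.
Under OPT: F F F F . . . . . F → 5 faults.
A − B = 6 − 5 = 1.

1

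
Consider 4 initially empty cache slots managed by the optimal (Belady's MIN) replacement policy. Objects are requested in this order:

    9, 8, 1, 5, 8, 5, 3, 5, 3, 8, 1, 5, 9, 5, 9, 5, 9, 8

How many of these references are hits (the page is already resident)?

12

9: miss, frames (9)
8: miss, frames (9 8)
1: miss, frames (9 8 1)
5: miss, frames (9 8 1 5)
8: hit
5: hit
3: miss, evict 9, frames (8 1 5 3)
5: hit
3: hit
8: hit
1: hit
5: hit
9: miss, evict 3, frames (8 1 5 9)
5: hit
9: hit
5: hit
9: hit
8: hit
Hits: 12.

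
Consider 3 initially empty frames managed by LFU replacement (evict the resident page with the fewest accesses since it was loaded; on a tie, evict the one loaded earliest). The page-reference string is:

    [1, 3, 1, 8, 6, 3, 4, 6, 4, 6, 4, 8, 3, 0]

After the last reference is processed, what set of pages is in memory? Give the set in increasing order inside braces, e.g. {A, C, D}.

1 → fault, frames (1)
3 → fault, frames (1 3)
1 → hit
8 → fault, frames (1 3 8)
6 → fault, evict 3, frames (1 8 6)
3 → fault, evict 8, frames (1 6 3)
4 → fault, evict 6, frames (1 3 4)
6 → fault, evict 3, frames (1 4 6)
4 → hit
6 → hit
4 → hit
8 → fault, evict 1, frames (4 6 8)
3 → fault, evict 8, frames (4 6 3)
0 → fault, evict 3, frames (4 6 0)

{0, 4, 6}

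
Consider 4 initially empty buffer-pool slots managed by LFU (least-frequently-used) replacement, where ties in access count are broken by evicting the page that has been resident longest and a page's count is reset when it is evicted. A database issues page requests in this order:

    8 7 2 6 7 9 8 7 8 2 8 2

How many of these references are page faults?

7

8: fault, frames [8]
7: fault, frames [8, 7]
2: fault, frames [8, 7, 2]
6: fault, frames [8, 7, 2, 6]
7: hit
9: fault, evict 8, frames [7, 2, 6, 9]
8: fault, evict 2, frames [7, 6, 9, 8]
7: hit
8: hit
2: fault, evict 6, frames [7, 9, 8, 2]
8: hit
2: hit
Page faults: 7.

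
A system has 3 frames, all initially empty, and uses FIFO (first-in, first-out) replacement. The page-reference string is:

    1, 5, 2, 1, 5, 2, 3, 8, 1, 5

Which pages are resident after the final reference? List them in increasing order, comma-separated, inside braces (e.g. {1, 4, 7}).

1 → miss, frames {1}
5 → miss, frames {1,5}
2 → miss, frames {1,5,2}
1 → hit
5 → hit
2 → hit
3 → miss, evict 1, frames {5,2,3}
8 → miss, evict 5, frames {2,3,8}
1 → miss, evict 2, frames {3,8,1}
5 → miss, evict 3, frames {8,1,5}

{1, 5, 8}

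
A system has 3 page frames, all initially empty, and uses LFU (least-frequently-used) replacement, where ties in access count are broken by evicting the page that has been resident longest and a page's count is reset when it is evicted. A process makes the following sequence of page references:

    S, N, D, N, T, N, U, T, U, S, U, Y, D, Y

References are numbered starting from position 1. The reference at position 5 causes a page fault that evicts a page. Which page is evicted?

pos 1: S -> fault, frames {S}
pos 2: N -> fault, frames {S,N}
pos 3: D -> fault, frames {S,N,D}
pos 4: N -> hit
pos 5: T -> fault, evict S, frames {N,D,T}
At position 5, page S is evicted.

S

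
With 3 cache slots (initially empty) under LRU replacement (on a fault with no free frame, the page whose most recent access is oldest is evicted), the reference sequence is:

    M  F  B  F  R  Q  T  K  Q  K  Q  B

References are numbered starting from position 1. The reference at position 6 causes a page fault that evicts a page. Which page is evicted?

B

pos 1: M: fault, frames {M}
pos 2: F: fault, frames {M,F}
pos 3: B: fault, frames {M,F,B}
pos 4: F: hit
pos 5: R: fault, evict M, frames {B,F,R}
pos 6: Q: fault, evict B, frames {F,R,Q}
At position 6, page B is evicted.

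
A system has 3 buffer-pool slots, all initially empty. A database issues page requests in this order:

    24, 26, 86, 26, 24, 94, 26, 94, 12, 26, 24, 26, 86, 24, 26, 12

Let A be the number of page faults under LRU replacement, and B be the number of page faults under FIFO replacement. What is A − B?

-1

Under LRU: F F F . . F . . F . F . F . . F → 8 faults.
Under FIFO: F F F . . F . . F F F . F . . F → 9 faults.
A − B = 8 − 9 = -1.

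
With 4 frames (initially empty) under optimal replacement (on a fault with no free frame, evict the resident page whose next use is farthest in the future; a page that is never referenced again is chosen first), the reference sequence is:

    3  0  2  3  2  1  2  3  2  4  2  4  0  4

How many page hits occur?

9

3 → miss, frames {3}
0 → miss, frames {3,0}
2 → miss, frames {3,0,2}
3 → hit
2 → hit
1 → miss, frames {3,0,2,1}
2 → hit
3 → hit
2 → hit
4 → miss, evict 1, frames {3,0,2,4}
2 → hit
4 → hit
0 → hit
4 → hit
Hits: 9.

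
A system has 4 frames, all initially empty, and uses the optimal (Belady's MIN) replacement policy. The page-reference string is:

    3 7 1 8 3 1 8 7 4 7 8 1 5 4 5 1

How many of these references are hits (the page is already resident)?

3: miss, frames [3]
7: miss, frames [3, 7]
1: miss, frames [3, 7, 1]
8: miss, frames [3, 7, 1, 8]
3: hit
1: hit
8: hit
7: hit
4: miss, evict 3, frames [7, 1, 8, 4]
7: hit
8: hit
1: hit
5: miss, evict 8, frames [7, 1, 4, 5]
4: hit
5: hit
1: hit
Hits: 10.

10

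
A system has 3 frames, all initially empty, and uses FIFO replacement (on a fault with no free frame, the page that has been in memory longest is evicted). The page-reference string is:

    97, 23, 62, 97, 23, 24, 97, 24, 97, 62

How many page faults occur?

97 → miss, frames {97}
23 → miss, frames {97,23}
62 → miss, frames {97,23,62}
97 → hit
23 → hit
24 → miss, evict 97, frames {23,62,24}
97 → miss, evict 23, frames {62,24,97}
24 → hit
97 → hit
62 → hit
Page faults: 5.

5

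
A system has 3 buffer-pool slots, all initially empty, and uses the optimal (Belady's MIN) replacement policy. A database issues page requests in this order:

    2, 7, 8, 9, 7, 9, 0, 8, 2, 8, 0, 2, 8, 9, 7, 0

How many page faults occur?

8

2 → miss, frames {2}
7 → miss, frames {2,7}
8 → miss, frames {2,7,8}
9 → miss, evict 2, frames {7,8,9}
7 → hit
9 → hit
0 → miss, evict 7, frames {8,9,0}
8 → hit
2 → miss, evict 9, frames {8,0,2}
8 → hit
0 → hit
2 → hit
8 → hit
9 → miss, evict 2, frames {8,0,9}
7 → miss, evict 9, frames {8,0,7}
0 → hit
Page faults: 8.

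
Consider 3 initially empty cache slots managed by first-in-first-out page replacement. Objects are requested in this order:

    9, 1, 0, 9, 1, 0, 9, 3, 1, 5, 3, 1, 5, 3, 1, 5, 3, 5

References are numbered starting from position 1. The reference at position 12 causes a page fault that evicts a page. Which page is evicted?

pos 1: 9 -> miss, frames [9]
pos 2: 1 -> miss, frames [9, 1]
pos 3: 0 -> miss, frames [9, 1, 0]
pos 4: 9 -> hit
pos 5: 1 -> hit
pos 6: 0 -> hit
pos 7: 9 -> hit
pos 8: 3 -> miss, evict 9, frames [1, 0, 3]
pos 9: 1 -> hit
pos 10: 5 -> miss, evict 1, frames [0, 3, 5]
pos 11: 3 -> hit
pos 12: 1 -> miss, evict 0, frames [3, 5, 1]
At position 12, page 0 is evicted.

0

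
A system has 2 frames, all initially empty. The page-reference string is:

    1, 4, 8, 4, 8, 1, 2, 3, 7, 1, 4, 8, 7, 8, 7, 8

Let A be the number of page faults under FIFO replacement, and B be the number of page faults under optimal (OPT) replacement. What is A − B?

2

Under FIFO: F F F . . F F F F F F F F . . . → 11 faults.
Under OPT: F F F . . F F F F . F F . . . . → 9 faults.
A − B = 11 − 9 = 2.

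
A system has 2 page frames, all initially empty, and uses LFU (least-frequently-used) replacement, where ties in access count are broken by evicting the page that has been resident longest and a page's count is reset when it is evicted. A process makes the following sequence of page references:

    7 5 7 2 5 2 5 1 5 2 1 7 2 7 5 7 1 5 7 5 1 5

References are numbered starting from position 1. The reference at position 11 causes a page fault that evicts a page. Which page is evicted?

pos 1: 7 → fault, frames (7)
pos 2: 5 → fault, frames (7 5)
pos 3: 7 → hit
pos 4: 2 → fault, evict 5, frames (7 2)
pos 5: 5 → fault, evict 2, frames (7 5)
pos 6: 2 → fault, evict 5, frames (7 2)
pos 7: 5 → fault, evict 2, frames (7 5)
pos 8: 1 → fault, evict 5, frames (7 1)
pos 9: 5 → fault, evict 1, frames (7 5)
pos 10: 2 → fault, evict 5, frames (7 2)
pos 11: 1 → fault, evict 2, frames (7 1)
At position 11, page 2 is evicted.

2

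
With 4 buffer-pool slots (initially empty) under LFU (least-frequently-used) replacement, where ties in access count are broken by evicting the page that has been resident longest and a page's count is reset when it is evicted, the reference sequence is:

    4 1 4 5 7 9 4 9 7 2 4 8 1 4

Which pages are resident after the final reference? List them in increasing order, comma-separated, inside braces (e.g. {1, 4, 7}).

{1, 4, 7, 9}

4 → miss, frames [4]
1 → miss, frames [4, 1]
4 → hit
5 → miss, frames [4, 1, 5]
7 → miss, frames [4, 1, 5, 7]
9 → miss, evict 1, frames [4, 5, 7, 9]
4 → hit
9 → hit
7 → hit
2 → miss, evict 5, frames [4, 7, 9, 2]
4 → hit
8 → miss, evict 2, frames [4, 7, 9, 8]
1 → miss, evict 8, frames [4, 7, 9, 1]
4 → hit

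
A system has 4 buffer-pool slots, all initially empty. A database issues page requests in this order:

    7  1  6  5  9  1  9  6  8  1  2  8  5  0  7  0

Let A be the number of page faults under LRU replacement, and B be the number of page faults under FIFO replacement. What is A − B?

Under LRU: F F F F F . . . F . F . F F F . → 10 faults.
Under FIFO: F F F F F . . . F F F . F F F . → 11 faults.
A − B = 10 − 11 = -1.

-1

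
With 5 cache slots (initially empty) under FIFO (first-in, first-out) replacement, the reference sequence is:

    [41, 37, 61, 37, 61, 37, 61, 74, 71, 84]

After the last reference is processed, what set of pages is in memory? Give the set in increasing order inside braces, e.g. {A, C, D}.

{37, 61, 71, 74, 84}

41 → fault, frames (41)
37 → fault, frames (41 37)
61 → fault, frames (41 37 61)
37 → hit
61 → hit
37 → hit
61 → hit
74 → fault, frames (41 37 61 74)
71 → fault, frames (41 37 61 74 71)
84 → fault, evict 41, frames (37 61 74 71 84)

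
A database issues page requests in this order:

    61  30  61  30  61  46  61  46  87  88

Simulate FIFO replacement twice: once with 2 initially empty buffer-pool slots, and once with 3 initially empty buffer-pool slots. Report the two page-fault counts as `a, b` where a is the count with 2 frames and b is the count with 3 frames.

2 frames: F F . . . F F . F F → 6 faults.
3 frames: F F . . . F . . F F → 5 faults.
5 < 6: adding a frame reduced faults, as is typical.

6, 5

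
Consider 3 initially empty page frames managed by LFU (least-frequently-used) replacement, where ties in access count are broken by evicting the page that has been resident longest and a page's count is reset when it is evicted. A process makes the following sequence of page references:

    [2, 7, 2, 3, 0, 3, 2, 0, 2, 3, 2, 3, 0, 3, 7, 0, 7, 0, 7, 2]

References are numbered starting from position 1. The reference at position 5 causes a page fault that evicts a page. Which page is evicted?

pos 1: 2 -> miss, frames (2)
pos 2: 7 -> miss, frames (2 7)
pos 3: 2 -> hit
pos 4: 3 -> miss, frames (2 7 3)
pos 5: 0 -> miss, evict 7, frames (2 3 0)
At position 5, page 7 is evicted.

7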